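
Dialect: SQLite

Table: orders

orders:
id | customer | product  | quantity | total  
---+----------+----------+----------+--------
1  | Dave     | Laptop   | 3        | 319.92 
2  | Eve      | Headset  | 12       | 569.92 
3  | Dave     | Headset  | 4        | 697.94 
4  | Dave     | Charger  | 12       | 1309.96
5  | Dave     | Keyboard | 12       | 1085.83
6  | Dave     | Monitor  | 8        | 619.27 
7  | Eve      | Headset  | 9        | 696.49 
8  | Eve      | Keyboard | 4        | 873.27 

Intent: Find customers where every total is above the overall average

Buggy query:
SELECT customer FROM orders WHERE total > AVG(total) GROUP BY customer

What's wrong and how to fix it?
Bug: WHERE evaluates per row before aggregation, so AVG() is unavailable

Fix: Compute the overall average in a scalar subquery and compare each group's MIN against it in HAVING

Corrected query:
SELECT customer FROM orders GROUP BY customer HAVING MIN(total) > (SELECT AVG(total) FROM orders)

Result:
(no rows)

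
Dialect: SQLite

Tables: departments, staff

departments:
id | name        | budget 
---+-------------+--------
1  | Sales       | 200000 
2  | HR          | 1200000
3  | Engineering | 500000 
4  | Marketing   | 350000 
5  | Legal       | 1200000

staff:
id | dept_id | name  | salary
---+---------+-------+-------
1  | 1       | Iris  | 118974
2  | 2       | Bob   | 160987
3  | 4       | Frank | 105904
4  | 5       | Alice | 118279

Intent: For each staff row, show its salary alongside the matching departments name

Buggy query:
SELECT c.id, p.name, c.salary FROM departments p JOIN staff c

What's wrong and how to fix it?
Bug: JOIN with no ON clause produces a cartesian product; every staff row pairs with every departments row

Fix: Add ON c.dept_id = p.id to the JOIN

Corrected query:
SELECT c.id, p.name, c.salary FROM departments p JOIN staff c ON c.dept_id = p.id

Result:
id | name      | salary
---+-----------+-------
1  | Sales     | 118974
2  | HR        | 160987
3  | Marketing | 105904
4  | Legal     | 118279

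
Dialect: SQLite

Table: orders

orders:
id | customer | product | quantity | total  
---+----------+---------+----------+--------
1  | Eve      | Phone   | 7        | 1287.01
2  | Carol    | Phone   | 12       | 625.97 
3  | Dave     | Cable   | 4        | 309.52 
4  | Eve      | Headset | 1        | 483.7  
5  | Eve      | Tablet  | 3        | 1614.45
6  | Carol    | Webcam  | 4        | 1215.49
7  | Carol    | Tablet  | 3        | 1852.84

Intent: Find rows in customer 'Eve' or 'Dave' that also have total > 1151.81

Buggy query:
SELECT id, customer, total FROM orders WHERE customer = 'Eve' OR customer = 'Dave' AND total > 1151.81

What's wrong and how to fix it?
Bug: Without parentheses, AND is evaluated before OR, so the total filter only applies to the 'Dave' branch

Fix: Group the OR with parentheses (or use IN), then AND the threshold

Corrected query:
SELECT id, customer, total FROM orders WHERE (customer = 'Eve' OR customer = 'Dave') AND total > 1151.81

Result:
id | customer | total  
---+----------+--------
1  | Eve      | 1287.01
5  | Eve      | 1614.45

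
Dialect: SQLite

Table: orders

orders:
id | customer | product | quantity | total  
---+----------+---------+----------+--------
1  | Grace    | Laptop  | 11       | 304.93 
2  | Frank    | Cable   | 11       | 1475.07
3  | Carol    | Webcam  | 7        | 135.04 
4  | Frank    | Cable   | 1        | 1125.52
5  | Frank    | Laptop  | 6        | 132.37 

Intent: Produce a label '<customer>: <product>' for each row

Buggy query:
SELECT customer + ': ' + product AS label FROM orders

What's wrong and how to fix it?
Bug: '+' is numeric addition; on text columns SQLite converts them to 0 instead of concatenating

Fix: Use the || operator for string concatenation

Corrected query:
SELECT customer || ': ' || product AS label FROM orders

Result:
label        
-------------
Grace: Laptop
Frank: Cable 
Carol: Webcam
Frank: Cable 
Frank: Laptop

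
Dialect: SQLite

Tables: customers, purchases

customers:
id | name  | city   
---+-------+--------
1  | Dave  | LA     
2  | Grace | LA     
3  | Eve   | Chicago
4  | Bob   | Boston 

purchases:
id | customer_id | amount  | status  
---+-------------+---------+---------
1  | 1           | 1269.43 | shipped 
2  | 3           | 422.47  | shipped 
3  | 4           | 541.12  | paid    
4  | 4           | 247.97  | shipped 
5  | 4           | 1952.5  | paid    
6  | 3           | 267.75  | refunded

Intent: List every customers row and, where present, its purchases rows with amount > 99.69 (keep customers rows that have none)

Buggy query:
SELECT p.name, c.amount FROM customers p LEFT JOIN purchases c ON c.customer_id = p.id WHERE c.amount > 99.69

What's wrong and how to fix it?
Bug: A WHERE condition on the right-hand table after LEFT JOIN drops unmatched parents

Fix: Put 'c.amount > 99.69' in the JOIN's ON clause instead of WHERE

Corrected query:
SELECT p.name, c.amount FROM customers p LEFT JOIN purchases c ON c.customer_id = p.id AND c.amount > 99.69

Result:
name  | amount 
------+--------
Dave  | 1269.43
Grace | NULL   
Eve   | 267.75 
Eve   | 422.47 
Bob   | 247.97 
Bob   | 541.12 
Bob   | 1952.5 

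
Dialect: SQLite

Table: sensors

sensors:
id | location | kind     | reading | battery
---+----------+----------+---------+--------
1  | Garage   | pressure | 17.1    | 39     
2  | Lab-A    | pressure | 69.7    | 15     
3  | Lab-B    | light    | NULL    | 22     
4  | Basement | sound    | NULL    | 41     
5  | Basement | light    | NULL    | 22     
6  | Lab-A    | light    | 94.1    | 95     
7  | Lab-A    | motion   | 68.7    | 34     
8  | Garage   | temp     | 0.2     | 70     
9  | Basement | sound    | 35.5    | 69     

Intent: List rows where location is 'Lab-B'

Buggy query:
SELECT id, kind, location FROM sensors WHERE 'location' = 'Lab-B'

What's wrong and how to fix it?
Bug: 'location' in single quotes is a string literal, not the column; the comparison is literal-vs-literal and never true

Fix: Reference the column as location without single quotes

Corrected query:
SELECT id, kind, location FROM sensors WHERE location = 'Lab-B'

Result:
id | kind  | location
---+-------+---------
3  | light | Lab-B   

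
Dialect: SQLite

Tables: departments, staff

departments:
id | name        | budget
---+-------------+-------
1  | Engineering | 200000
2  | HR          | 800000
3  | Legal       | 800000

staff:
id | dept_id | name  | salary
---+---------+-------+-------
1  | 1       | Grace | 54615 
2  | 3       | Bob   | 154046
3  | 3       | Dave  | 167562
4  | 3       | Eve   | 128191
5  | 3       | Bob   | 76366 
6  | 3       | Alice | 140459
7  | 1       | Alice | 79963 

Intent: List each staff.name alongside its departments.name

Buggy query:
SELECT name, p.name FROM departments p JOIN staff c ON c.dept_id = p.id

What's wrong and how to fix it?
Bug: Both tables have a 'name' column; the unqualified reference is ambiguous

Fix: Qualify the column with its table alias (c.name)

Corrected query:
SELECT c.name, p.name FROM departments p JOIN staff c ON c.dept_id = p.id

Result:
name  | name       
------+------------
Grace | Engineering
Bob   | Legal      
Dave  | Legal      
Eve   | Legal      
Bob   | Legal      
Alice | Legal      
Alice | Engineering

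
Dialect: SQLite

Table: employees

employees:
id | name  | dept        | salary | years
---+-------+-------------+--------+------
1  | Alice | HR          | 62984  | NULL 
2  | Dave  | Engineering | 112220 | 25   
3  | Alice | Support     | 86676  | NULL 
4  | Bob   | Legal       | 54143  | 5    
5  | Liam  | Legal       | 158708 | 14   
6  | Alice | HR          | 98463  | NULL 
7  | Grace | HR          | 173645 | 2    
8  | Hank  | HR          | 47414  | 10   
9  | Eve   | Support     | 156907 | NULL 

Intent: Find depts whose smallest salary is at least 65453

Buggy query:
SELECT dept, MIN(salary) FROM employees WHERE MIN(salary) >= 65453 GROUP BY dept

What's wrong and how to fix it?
Bug: MIN() in WHERE is a misuse of aggregate

Fix: Replace WHERE with HAVING after the GROUP BY

Corrected query:
SELECT dept, MIN(salary) FROM employees GROUP BY dept HAVING MIN(salary) >= 65453

Result:
dept        | MIN(salary)
------------+------------
Engineering | 112220     
Support     | 86676      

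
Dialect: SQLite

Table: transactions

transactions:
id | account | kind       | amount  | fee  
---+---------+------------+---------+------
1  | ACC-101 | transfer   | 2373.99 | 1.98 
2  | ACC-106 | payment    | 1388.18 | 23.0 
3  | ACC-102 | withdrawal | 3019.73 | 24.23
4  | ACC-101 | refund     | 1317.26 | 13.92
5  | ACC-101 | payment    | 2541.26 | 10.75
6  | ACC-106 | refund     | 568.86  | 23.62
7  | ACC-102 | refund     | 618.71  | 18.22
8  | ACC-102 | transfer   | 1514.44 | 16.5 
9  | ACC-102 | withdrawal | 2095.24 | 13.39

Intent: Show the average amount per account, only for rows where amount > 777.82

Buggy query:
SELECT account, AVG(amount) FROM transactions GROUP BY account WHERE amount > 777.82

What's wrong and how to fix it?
Bug: WHERE cannot follow GROUP BY

Fix: Move the WHERE clause before GROUP BY

Corrected query:
SELECT account, AVG(amount) FROM transactions WHERE amount > 777.82 GROUP BY account

Result:
account | AVG(amount)
--------+------------
ACC-101 | 2077.503333
ACC-102 | 2209.803333
ACC-106 | 1388.18    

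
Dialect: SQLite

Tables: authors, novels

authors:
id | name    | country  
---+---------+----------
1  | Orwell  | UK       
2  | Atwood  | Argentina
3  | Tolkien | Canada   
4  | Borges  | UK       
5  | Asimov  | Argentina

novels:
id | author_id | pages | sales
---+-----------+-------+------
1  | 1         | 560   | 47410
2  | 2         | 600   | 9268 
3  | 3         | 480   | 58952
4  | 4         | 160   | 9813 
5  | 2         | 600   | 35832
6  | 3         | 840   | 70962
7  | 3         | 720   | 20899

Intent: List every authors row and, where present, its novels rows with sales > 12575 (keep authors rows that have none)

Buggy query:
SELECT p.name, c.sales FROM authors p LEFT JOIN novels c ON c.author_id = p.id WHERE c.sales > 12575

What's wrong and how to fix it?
Bug: Filtering c.sales in WHERE discards the NULL rows produced by LEFT JOIN, turning it into an inner join

Fix: Put 'c.sales > 12575' in the JOIN's ON clause instead of WHERE

Corrected query:
SELECT p.name, c.sales FROM authors p LEFT JOIN novels c ON c.author_id = p.id AND c.sales > 12575

Result:
name    | sales
--------+------
Orwell  | 47410
Atwood  | 35832
Tolkien | 20899
Tolkien | 58952
Tolkien | 70962
Borges  | NULL 
Asimov  | NULL 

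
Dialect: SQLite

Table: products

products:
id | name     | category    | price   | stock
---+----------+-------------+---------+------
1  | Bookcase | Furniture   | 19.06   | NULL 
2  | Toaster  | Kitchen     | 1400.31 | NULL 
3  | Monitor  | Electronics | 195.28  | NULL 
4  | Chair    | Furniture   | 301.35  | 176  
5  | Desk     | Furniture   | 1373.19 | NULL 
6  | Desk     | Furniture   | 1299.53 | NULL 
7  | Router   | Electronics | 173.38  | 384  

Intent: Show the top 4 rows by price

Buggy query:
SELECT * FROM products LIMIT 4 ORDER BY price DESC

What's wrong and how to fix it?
Bug: ORDER BY cannot follow LIMIT; LIMIT is the final clause

Fix: Swap the clauses: ORDER BY first, then LIMIT

Corrected query:
SELECT * FROM products ORDER BY price DESC LIMIT 4

Result:
id | name    | category  | price   | stock
---+---------+-----------+---------+------
2  | Toaster | Kitchen   | 1400.31 | NULL 
5  | Desk    | Furniture | 1373.19 | NULL 
6  | Desk    | Furniture | 1299.53 | NULL 
4  | Chair   | Furniture | 301.35  | 176  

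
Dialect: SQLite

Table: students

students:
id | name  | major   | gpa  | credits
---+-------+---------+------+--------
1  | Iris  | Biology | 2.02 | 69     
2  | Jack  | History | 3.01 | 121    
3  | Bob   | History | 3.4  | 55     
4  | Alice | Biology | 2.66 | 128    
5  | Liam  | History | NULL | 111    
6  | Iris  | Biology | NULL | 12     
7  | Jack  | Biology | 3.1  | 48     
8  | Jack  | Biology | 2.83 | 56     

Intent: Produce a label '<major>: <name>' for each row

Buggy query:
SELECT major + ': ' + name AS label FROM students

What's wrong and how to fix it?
Bug: SQLite uses || for string concatenation; + coerces text to numbers (yielding 0)

Fix: Replace + with || to concatenate text

Corrected query:
SELECT major || ': ' || name AS label FROM students

Result:
label         
--------------
Biology: Iris 
History: Jack 
History: Bob  
Biology: Alice
History: Liam 
Biology: Iris 
Biology: Jack 
Biology: Jack 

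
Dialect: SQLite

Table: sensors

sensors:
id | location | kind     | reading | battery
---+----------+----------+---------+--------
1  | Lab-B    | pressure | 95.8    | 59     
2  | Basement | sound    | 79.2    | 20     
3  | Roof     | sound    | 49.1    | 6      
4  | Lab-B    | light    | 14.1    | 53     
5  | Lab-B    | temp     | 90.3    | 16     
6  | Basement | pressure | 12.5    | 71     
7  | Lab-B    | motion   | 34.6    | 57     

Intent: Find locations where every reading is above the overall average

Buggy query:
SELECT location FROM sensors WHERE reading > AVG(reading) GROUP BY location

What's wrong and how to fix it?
Bug: AVG() is an aggregate; it can't sit directly in WHERE

Fix: Compute the overall average in a scalar subquery and compare each group's MIN against it in HAVING

Corrected query:
SELECT location FROM sensors GROUP BY location HAVING MIN(reading) > (SELECT AVG(reading) FROM sensors)

Result:
(no rows)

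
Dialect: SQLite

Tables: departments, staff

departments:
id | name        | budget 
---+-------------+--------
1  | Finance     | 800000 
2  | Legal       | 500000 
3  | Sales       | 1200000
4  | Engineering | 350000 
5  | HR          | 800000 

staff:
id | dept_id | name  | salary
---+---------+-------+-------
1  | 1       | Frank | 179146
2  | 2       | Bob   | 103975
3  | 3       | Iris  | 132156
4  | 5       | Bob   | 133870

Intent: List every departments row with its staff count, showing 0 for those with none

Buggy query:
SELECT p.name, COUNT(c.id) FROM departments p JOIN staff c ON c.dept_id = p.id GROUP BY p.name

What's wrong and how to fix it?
Bug: INNER JOIN drops departments rows that have no matching staff rows

Fix: Switch to LEFT JOIN to retain unmatched parent rows

Corrected query:
SELECT p.name, COUNT(c.id) FROM departments p LEFT JOIN staff c ON c.dept_id = p.id GROUP BY p.name

Result:
name        | COUNT(c.id)
------------+------------
Engineering | 0          
Finance     | 1          
HR          | 1          
Legal       | 1          
Sales       | 1          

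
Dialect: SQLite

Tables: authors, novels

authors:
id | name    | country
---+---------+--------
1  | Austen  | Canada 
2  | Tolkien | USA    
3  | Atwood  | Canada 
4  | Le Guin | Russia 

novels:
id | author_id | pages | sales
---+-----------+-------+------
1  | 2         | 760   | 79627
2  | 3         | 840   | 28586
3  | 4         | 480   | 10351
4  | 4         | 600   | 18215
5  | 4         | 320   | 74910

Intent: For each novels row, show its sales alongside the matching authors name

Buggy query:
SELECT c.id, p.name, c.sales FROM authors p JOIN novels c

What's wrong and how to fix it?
Bug: JOIN with no ON clause produces a cartesian product; every novels row pairs with every authors row

Fix: Add ON c.author_id = p.id to the JOIN

Corrected query:
SELECT c.id, p.name, c.sales FROM authors p JOIN novels c ON c.author_id = p.id

Result:
id | name    | sales
---+---------+------
1  | Tolkien | 79627
2  | Atwood  | 28586
3  | Le Guin | 10351
4  | Le Guin | 18215
5  | Le Guin | 74910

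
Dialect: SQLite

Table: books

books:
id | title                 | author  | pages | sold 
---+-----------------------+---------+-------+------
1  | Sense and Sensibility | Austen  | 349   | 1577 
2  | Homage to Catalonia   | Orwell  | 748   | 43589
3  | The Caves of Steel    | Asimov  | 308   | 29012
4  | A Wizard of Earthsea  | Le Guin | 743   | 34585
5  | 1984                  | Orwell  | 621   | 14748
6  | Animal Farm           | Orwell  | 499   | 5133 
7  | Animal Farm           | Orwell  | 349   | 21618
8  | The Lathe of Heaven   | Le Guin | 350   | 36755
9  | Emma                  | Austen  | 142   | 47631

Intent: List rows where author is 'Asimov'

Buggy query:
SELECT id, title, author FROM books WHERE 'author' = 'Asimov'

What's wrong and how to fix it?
Bug: Single quotes denote string literals in SQL; the column name is being compared as a constant string

Fix: Reference the column as author without single quotes

Corrected query:
SELECT id, title, author FROM books WHERE author = 'Asimov'

Result:
id | title              | author
---+--------------------+-------
3  | The Caves of Steel | Asimov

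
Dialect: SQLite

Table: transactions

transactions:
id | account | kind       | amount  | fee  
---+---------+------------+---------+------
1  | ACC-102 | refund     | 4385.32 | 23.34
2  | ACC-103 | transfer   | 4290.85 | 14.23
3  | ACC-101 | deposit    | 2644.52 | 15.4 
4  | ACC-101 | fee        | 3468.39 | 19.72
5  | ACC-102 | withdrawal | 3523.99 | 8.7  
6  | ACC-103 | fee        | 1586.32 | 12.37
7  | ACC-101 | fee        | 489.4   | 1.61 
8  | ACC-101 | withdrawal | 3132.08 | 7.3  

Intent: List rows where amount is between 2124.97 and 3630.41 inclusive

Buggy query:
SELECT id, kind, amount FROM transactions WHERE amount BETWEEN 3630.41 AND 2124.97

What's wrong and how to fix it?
Bug: BETWEEN expects the lower bound first; with 3630.41 AND 2124.97 the range is empty

Fix: Write BETWEEN 2124.97 AND 3630.41

Corrected query:
SELECT id, kind, amount FROM transactions WHERE amount BETWEEN 2124.97 AND 3630.41

Result:
id | kind       | amount 
---+------------+--------
3  | deposit    | 2644.52
4  | fee        | 3468.39
5  | withdrawal | 3523.99
8  | withdrawal | 3132.08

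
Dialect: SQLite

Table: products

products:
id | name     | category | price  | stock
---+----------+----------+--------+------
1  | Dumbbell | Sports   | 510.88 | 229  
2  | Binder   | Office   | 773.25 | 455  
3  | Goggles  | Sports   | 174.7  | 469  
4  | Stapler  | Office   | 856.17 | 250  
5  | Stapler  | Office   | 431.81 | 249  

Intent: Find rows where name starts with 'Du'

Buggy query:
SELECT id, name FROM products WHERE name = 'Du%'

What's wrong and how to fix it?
Bug: '=' compares the literal string including the % character; pattern matching needs LIKE

Fix: Use LIKE for wildcard pattern matching

Corrected query:
SELECT id, name FROM products WHERE name LIKE 'Du%'

Result:
id | name    
---+---------
1  | Dumbbell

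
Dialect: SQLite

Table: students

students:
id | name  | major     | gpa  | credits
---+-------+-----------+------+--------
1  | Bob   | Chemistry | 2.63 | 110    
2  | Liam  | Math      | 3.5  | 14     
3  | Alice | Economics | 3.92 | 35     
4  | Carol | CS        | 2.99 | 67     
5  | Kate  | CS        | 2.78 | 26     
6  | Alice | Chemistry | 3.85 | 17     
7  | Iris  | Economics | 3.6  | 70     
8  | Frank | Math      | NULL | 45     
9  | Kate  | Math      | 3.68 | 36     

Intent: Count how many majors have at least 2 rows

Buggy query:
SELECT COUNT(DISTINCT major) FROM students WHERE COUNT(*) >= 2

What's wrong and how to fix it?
Bug: WHERE filters individual rows, not groups, so a group-level COUNT is invalid there

Fix: Group first with HAVING COUNT(*) >= 2, then COUNT the resulting groups

Corrected query:
SELECT COUNT(*) FROM (SELECT major FROM students GROUP BY major HAVING COUNT(*) >= 2)

Result:
COUNT(*)
--------
4       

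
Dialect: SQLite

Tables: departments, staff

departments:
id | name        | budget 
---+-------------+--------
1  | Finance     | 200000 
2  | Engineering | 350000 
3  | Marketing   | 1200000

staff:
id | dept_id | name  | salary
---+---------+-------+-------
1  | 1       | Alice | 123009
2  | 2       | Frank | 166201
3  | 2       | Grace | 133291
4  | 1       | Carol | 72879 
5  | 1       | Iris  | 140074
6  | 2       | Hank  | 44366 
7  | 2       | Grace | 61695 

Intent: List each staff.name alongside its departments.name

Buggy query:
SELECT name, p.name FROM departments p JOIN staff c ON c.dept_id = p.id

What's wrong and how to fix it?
Bug: 'name' exists in both joined tables, so the database can't tell which one is meant

Fix: Qualify the column with its table alias (c.name)

Corrected query:
SELECT c.name, p.name FROM departments p JOIN staff c ON c.dept_id = p.id

Result:
name  | name       
------+------------
Alice | Finance    
Frank | Engineering
Grace | Engineering
Carol | Finance    
Iris  | Finance    
Hank  | Engineering
Grace | Engineering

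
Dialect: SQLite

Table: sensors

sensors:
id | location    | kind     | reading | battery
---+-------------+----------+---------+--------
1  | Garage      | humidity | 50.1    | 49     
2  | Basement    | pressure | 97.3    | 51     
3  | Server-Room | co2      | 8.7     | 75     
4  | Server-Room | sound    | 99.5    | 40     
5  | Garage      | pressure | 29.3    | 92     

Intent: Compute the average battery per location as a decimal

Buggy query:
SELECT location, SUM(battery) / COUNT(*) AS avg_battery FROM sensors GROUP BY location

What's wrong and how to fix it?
Bug: SUM(battery) and COUNT(*) are both integers; the division truncates the fractional part

Fix: Multiply by 1.0 (or CAST to REAL) to force floating-point division

Corrected query:
SELECT location, SUM(battery) * 1.0 / COUNT(*) AS avg_battery FROM sensors GROUP BY location

Result:
location    | avg_battery
------------+------------
Basement    | 51         
Garage      | 70.5       
Server-Room | 57.5       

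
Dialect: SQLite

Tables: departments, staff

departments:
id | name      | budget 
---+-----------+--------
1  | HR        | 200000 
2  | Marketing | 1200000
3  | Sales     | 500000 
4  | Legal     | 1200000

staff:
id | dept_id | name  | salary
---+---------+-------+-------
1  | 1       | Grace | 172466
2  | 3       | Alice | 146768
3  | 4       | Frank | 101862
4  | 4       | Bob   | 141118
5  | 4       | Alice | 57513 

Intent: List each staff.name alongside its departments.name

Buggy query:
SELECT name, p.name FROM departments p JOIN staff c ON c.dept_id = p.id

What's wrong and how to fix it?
Bug: 'name' exists in both joined tables, so the database can't tell which one is meant

Fix: Qualify the column with its table alias (c.name)

Corrected query:
SELECT c.name, p.name FROM departments p JOIN staff c ON c.dept_id = p.id

Result:
name  | name 
------+------
Grace | HR   
Alice | Sales
Frank | Legal
Bob   | Legal
Alice | Legal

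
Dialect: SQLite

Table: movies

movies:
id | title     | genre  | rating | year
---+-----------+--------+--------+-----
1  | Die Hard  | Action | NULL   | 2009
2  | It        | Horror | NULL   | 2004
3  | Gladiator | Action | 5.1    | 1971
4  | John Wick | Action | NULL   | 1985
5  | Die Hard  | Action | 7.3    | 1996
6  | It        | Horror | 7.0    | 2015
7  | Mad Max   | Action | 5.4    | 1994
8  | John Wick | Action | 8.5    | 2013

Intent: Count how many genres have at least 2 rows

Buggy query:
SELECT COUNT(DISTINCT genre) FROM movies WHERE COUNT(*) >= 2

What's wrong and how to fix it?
Bug: COUNT(*) cannot appear in WHERE; the per-group count doesn't exist yet

Fix: Use a subquery that GROUPs and filters with HAVING, then count its rows

Corrected query:
SELECT COUNT(*) FROM (SELECT genre FROM movies GROUP BY genre HAVING COUNT(*) >= 2)

Result:
COUNT(*)
--------
2       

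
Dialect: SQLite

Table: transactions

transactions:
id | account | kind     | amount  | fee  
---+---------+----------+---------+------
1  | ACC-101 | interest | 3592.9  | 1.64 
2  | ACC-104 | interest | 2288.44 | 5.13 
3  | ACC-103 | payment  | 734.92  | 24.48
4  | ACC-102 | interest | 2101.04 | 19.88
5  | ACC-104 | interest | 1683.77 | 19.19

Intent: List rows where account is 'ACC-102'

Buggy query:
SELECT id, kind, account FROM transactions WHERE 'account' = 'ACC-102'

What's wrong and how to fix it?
Bug: 'account' in single quotes is a string literal, not the column; the comparison is literal-vs-literal and never true

Fix: Reference the column as account without single quotes

Corrected query:
SELECT id, kind, account FROM transactions WHERE account = 'ACC-102'

Result:
id | kind     | account
---+----------+--------
4  | interest | ACC-102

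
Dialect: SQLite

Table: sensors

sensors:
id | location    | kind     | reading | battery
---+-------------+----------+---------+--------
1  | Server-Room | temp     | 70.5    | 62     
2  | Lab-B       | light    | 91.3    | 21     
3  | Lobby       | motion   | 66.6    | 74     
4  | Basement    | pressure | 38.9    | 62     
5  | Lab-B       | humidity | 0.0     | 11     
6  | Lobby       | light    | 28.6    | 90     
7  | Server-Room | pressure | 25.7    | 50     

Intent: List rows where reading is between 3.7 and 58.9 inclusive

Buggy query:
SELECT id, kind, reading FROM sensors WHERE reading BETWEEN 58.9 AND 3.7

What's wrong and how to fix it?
Bug: The bounds are reversed; BETWEEN a AND b requires a <= b to match anything

Fix: Write BETWEEN 3.7 AND 58.9

Corrected query:
SELECT id, kind, reading FROM sensors WHERE reading BETWEEN 3.7 AND 58.9

Result:
id | kind     | reading
---+----------+--------
4  | pressure | 38.9   
6  | light    | 28.6   
7  | pressure | 25.7   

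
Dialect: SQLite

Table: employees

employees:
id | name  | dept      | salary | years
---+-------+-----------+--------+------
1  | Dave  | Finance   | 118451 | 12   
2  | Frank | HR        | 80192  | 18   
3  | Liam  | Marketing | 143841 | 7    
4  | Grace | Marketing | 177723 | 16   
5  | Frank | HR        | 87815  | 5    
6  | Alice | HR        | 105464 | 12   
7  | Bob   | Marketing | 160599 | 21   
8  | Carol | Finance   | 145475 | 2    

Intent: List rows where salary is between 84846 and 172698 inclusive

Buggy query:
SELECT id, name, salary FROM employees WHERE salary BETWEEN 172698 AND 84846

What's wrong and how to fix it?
Bug: BETWEEN expects the lower bound first; with 172698 AND 84846 the range is empty

Fix: Swap the bounds so the smaller value comes first

Corrected query:
SELECT id, name, salary FROM employees WHERE salary BETWEEN 84846 AND 172698

Result:
id | name  | salary
---+-------+-------
1  | Dave  | 118451
3  | Liam  | 143841
5  | Frank | 87815 
6  | Alice | 105464
7  | Bob   | 160599
8  | Carol | 145475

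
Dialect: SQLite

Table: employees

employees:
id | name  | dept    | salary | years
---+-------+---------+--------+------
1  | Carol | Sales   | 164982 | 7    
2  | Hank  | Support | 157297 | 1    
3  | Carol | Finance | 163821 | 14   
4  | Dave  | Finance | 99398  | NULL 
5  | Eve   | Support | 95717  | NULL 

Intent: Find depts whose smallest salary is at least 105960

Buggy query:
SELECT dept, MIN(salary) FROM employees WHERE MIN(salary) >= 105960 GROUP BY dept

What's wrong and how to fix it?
Bug: MIN() in WHERE is a misuse of aggregate

Fix: Use HAVING for the per-group MIN condition

Corrected query:
SELECT dept, MIN(salary) FROM employees GROUP BY dept HAVING MIN(salary) >= 105960

Result:
dept  | MIN(salary)
------+------------
Sales | 164982     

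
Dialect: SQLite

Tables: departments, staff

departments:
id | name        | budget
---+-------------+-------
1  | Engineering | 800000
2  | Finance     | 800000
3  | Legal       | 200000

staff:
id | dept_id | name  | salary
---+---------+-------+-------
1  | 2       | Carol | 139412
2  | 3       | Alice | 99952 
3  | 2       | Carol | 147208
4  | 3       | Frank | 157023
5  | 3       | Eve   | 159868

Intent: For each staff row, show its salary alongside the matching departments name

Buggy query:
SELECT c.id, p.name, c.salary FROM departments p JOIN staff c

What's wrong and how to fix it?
Bug: Missing join condition: each staff row is matched to all departments rows instead of just its own

Fix: Add ON c.dept_id = p.id to the JOIN

Corrected query:
SELECT c.id, p.name, c.salary FROM departments p JOIN staff c ON c.dept_id = p.id

Result:
id | name    | salary
---+---------+-------
1  | Finance | 139412
2  | Legal   | 99952 
3  | Finance | 147208
4  | Legal   | 157023
5  | Legal   | 159868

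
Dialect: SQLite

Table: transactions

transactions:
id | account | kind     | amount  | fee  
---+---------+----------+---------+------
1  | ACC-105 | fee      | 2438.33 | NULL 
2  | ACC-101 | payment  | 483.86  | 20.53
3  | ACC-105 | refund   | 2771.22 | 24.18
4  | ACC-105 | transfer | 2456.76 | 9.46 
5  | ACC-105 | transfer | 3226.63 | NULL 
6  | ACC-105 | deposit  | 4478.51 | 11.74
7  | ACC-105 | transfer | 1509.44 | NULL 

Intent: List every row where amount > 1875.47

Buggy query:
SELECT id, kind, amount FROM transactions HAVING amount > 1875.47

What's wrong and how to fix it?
Bug: This is a non-aggregate query (no GROUP BY, no aggregates), so in SQLite the HAVING clause is invalid here; a row-level condition belongs in WHERE

Fix: Use WHERE for row-level filtering

Corrected query:
SELECT id, kind, amount FROM transactions WHERE amount > 1875.47

Result:
id | kind     | amount 
---+----------+--------
1  | fee      | 2438.33
3  | refund   | 2771.22
4  | transfer | 2456.76
5  | transfer | 3226.63
6  | deposit  | 4478.51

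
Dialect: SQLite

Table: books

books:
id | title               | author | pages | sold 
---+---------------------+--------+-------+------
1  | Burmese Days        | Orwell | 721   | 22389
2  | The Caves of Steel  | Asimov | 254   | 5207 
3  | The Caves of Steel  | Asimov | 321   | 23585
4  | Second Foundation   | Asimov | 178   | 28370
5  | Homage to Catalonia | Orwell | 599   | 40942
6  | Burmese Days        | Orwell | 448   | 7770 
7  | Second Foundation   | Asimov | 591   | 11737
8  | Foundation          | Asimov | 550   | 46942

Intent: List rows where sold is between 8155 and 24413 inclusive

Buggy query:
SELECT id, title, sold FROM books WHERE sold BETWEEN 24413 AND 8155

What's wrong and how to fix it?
Bug: BETWEEN expects the lower bound first; with 24413 AND 8155 the range is empty

Fix: Write BETWEEN 8155 AND 24413

Corrected query:
SELECT id, title, sold FROM books WHERE sold BETWEEN 8155 AND 24413

Result:
id | title              | sold 
---+--------------------+------
1  | Burmese Days       | 22389
3  | The Caves of Steel | 23585
7  | Second Foundation  | 11737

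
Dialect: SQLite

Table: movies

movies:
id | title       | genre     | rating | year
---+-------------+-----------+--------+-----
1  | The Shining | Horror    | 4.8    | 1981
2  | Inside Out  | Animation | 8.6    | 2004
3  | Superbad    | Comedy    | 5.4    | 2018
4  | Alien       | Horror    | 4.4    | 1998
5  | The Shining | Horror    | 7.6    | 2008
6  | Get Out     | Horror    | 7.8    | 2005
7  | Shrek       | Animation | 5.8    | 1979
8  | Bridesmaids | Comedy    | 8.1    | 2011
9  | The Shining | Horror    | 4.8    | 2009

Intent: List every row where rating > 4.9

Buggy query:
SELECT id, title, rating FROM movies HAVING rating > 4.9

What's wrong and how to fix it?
Bug: This is a non-aggregate query (no GROUP BY, no aggregates), so in SQLite the HAVING clause is invalid here; a row-level condition belongs in WHERE

Fix: Replace HAVING with WHERE since the condition applies to individual rows

Corrected query:
SELECT id, title, rating FROM movies WHERE rating > 4.9

Result:
id | title       | rating
---+-------------+-------
2  | Inside Out  | 8.6   
3  | Superbad    | 5.4   
5  | The Shining | 7.6   
6  | Get Out     | 7.8   
7  | Shrek       | 5.8   
8  | Bridesmaids | 8.1   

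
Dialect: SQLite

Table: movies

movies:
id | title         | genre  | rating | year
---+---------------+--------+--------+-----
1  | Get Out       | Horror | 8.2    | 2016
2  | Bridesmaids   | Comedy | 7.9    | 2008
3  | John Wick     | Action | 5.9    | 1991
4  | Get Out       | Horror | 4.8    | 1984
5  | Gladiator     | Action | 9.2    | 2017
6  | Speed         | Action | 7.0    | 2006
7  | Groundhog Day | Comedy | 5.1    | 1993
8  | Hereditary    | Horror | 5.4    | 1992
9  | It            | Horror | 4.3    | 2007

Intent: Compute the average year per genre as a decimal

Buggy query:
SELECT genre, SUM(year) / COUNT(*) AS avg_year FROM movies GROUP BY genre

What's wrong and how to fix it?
Bug: SUM(year) and COUNT(*) are both integers; the division truncates the fractional part

Fix: Cast one side to REAL so the division keeps the fractional part

Corrected query:
SELECT genre, SUM(year) * 1.0 / COUNT(*) AS avg_year FROM movies GROUP BY genre

Result:
genre  | avg_year   
-------+------------
Action | 2004.666667
Comedy | 2000.5     
Horror | 1999.75    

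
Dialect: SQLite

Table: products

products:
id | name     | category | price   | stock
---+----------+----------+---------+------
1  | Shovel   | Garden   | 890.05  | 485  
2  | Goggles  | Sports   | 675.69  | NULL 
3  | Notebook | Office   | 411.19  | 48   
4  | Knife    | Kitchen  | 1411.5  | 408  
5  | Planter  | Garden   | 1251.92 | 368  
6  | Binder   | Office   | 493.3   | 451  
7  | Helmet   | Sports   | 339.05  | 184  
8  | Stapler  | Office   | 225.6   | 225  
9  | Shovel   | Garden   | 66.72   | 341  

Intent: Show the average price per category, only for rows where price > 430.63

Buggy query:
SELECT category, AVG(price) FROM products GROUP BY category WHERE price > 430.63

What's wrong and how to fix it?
Bug: Row-level WHERE must come before GROUP BY in the clause order

Fix: Place WHERE between FROM and GROUP BY

Corrected query:
SELECT category, AVG(price) FROM products WHERE price > 430.63 GROUP BY category

Result:
category | AVG(price)
---------+-----------
Garden   | 1070.985  
Kitchen  | 1411.5    
Office   | 493.3     
Sports   | 675.69    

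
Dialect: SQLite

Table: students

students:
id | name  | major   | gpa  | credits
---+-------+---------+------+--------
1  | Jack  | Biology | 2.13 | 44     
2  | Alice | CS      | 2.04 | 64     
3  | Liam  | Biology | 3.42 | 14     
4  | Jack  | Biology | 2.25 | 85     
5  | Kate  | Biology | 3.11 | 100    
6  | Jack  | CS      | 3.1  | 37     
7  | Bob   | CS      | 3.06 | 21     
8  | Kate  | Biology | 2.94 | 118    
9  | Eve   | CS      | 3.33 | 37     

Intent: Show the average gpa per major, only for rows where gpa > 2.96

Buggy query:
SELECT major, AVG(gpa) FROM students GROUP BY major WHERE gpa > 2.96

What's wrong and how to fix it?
Bug: Row-level WHERE must come before GROUP BY in the clause order

Fix: Move the WHERE clause before GROUP BY

Corrected query:
SELECT major, AVG(gpa) FROM students WHERE gpa > 2.96 GROUP BY major

Result:
major   | AVG(gpa)
--------+---------
Biology | 3.265   
CS      | 3.163333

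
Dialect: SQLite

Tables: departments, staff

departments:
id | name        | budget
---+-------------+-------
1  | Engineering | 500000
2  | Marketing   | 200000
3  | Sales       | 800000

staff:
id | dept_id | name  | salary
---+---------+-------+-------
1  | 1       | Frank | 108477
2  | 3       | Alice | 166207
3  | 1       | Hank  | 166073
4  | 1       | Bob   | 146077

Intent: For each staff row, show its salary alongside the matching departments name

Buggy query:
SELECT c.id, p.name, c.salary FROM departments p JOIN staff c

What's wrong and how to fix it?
Bug: Missing join condition: each staff row is matched to all departments rows instead of just its own

Fix: Specify the join condition linking the foreign key to the parent id

Corrected query:
SELECT c.id, p.name, c.salary FROM departments p JOIN staff c ON c.dept_id = p.id

Result:
id | name        | salary
---+-------------+-------
1  | Engineering | 108477
2  | Sales       | 166207
3  | Engineering | 166073
4  | Engineering | 146077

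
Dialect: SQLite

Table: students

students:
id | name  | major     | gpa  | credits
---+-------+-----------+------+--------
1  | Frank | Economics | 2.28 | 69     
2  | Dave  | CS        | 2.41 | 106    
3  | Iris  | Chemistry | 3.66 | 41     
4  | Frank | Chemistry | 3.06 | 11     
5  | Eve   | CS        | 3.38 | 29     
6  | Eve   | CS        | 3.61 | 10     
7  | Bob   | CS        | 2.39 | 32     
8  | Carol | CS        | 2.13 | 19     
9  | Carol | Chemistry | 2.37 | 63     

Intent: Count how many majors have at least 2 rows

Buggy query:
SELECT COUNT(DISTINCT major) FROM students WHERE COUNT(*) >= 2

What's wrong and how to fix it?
Bug: COUNT(*) cannot appear in WHERE; the per-group count doesn't exist yet

Fix: Use a subquery that GROUPs and filters with HAVING, then count its rows

Corrected query:
SELECT COUNT(*) FROM (SELECT major FROM students GROUP BY major HAVING COUNT(*) >= 2)

Result:
COUNT(*)
--------
2       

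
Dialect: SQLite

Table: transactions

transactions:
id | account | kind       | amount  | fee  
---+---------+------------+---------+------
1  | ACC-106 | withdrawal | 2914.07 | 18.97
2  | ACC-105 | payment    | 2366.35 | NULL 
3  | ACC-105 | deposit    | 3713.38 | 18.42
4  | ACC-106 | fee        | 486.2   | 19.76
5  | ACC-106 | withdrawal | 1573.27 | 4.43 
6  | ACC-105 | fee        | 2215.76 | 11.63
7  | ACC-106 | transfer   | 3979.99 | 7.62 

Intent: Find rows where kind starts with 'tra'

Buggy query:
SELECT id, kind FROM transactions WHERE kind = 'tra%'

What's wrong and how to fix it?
Bug: '=' compares the literal string including the % character; pattern matching needs LIKE

Fix: Replace '=' with LIKE so 'tra%' is treated as a pattern

Corrected query:
SELECT id, kind FROM transactions WHERE kind LIKE 'tra%'

Result:
id | kind    
---+---------
7  | transfer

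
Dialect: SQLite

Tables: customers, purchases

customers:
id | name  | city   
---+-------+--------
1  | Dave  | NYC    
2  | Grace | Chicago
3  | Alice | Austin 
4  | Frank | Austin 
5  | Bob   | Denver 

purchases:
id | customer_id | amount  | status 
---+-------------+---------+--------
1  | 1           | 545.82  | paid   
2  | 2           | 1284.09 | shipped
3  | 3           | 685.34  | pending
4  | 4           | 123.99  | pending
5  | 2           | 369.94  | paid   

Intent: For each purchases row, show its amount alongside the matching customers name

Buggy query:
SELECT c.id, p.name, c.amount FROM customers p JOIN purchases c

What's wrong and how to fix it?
Bug: Missing join condition: each purchases row is matched to all customers rows instead of just its own

Fix: Specify the join condition linking the foreign key to the parent id

Corrected query:
SELECT c.id, p.name, c.amount FROM customers p JOIN purchases c ON c.customer_id = p.id

Result:
id | name  | amount 
---+-------+--------
1  | Dave  | 545.82 
2  | Grace | 1284.09
3  | Alice | 685.34 
4  | Frank | 123.99 
5  | Grace | 369.94 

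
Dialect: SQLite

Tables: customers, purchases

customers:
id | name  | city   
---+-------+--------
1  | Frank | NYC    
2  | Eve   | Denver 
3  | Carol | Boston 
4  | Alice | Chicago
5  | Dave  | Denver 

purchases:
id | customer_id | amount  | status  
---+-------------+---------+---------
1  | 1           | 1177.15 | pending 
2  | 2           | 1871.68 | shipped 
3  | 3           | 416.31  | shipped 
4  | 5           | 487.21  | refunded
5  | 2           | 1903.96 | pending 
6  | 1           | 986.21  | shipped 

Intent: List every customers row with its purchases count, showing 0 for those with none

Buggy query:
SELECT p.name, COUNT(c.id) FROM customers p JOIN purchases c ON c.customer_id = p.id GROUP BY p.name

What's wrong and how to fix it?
Bug: An inner join excludes parents with zero children

Fix: Use LEFT JOIN so parents without children still appear (COUNT(c.id) gives 0)

Corrected query:
SELECT p.name, COUNT(c.id) FROM customers p LEFT JOIN purchases c ON c.customer_id = p.id GROUP BY p.name

Result:
name  | COUNT(c.id)
------+------------
Alice | 0          
Carol | 1          
Dave  | 1          
Eve   | 2          
Frank | 2          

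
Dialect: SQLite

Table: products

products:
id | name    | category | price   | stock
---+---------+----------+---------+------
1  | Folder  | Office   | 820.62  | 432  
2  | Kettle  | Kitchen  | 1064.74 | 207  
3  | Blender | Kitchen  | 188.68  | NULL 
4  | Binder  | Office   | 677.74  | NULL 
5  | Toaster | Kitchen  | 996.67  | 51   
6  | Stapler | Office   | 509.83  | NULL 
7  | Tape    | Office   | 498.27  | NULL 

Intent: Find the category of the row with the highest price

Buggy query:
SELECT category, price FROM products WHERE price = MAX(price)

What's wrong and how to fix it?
Bug: MAX(price) is an aggregate and cannot be used directly in WHERE

Fix: Use a subquery: WHERE price = (SELECT MAX(price) FROM products)

Corrected query:
SELECT category, price FROM products WHERE price = (SELECT MAX(price) FROM products)

Result:
category | price  
---------+--------
Kitchen  | 1064.74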